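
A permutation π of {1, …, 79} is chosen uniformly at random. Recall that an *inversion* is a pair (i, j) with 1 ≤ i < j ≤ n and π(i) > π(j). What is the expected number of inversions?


Write X = Σ X_I over the C(79, 2) = 3081 pairs i < j, with X_I the indicator of one inversion.
There are 3081 indicators.
For each fixed pair i < j, the values π(i) and π(j) are two distinct elements of {1, …, 79} in uniformly random order; by symmetry P[π(i) > π(j)] = 1/2.
By linearity: E[X] = 3081 · (1/2) = C(79, 2) · (1/2) = 3081/2 = 3081/2 ≈ 1540.500.

E[X] = 3081/2 = 1540.500.


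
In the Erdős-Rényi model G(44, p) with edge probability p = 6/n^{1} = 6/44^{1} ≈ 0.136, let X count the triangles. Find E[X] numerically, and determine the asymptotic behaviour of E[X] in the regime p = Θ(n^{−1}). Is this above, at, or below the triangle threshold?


Number of potential triangles: C(44, 3) = 13244.
Each occurs with probability p³ ≈ (0.136)³ ≈ 2.53569e-03.
By linearity: E[X] = C(44, 3)·p³ ≈ 13244 · 2.53569e-03 ≈ 33.583.
Here α = 1, so p = 6/n is exactly at the triangle threshold p ~ 1/n. Asymptotically E[X] → c³/6 = 6³/6 = 36 ≈ 36.000, a bounded constant. In this regime the triangle count is asymptotically Poisson(c³/6).

E[X] ≈ 33.583; in regime p = Θ(1/n^{1}) E[X] stays bounded (at the triangle threshold p ~ 1/n).


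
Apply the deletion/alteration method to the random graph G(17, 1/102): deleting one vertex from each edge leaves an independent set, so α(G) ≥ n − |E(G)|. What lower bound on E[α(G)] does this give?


E[|E(G)|] = C(17, 2)·p = 136 · (1/102) = 4/3.
E[α(G)] ≥ n − E[|E(G)|] = 17 − 4/3 = 47/3.
Numerically: ≈ 15.6667.
(This is only a lower bound; the true E[α(G)] may be larger.)

E[α(G)] ≥ 47/3 ≈ 15.6667.


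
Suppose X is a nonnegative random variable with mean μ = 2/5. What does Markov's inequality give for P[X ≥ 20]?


μ = E[X] = 2/5, a = 20.
Markov: P[X ≥ 20] ≤ μ/a = (2/5)/20 = 1/50.
Numerically: ≈ 0.020.
(Since a = 20 > μ = 0.400, the bound 1/50 is < 1 and informative.)

P[X ≥ 20] ≤ 1/50 ≈ 0.020.


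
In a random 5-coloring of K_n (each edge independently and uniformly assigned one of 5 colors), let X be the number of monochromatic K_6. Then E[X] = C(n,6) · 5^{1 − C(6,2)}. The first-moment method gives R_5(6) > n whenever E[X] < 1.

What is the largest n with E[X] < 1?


We need C(n, 6) · 5^{1 − 15} < 1, i.e. C(n, 6) < 5^{15 − 1} = 6103515625.
Check values of n near the boundary:
  n = 127: C(127, 6) = 5169379425; 5169379425 < 6103515625? YES
  n = 128: C(128, 6) = 5423611200; 5423611200 < 6103515625? YES
  n = 129: C(129, 6) = 5688177600; 5688177600 < 6103515625? YES
  n = 130: C(130, 6) = 5963412000; 5963412000 < 6103515625? YES
  n = 131: C(131, 6) = 6249655776; 6249655776 < 6103515625? NO
  n = 132: C(132, 6) = 6547258432; 6547258432 < 6103515625? NO
The largest n with C(n, 6) < 6103515625 is n = 130 (where E[X] = 47707296/48828125 ≈ 0.977045). Hence R_5(6) > 130, i.e. R_5(6) ≥ 131.

Largest n = 130; hence R_5(6) > 130.


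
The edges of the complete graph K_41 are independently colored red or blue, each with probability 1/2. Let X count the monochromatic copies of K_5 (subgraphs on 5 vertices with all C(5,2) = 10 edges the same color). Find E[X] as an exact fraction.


Let X = Σ_S X_S over the C(41, 5) = 749398 subsets S of size 5, where X_S = 1 if the K_5 on S is monochromatic.
For a fixed S, the K_5 on S has C(5, 2) = 10 edges. P[all 10 edges red] = (1/2)^10, and likewise for blue, so P[monochromatic] = 2·(1/2)^10 = 2^{1 − 10} = 1/512.
By linearity of expectation: E[X] = C(41, 5) · 2^{1 − 10} = 749398 · 1/512 = 374699/256.
Numerically: E[X] ≈ 1463.66797.

E[X] = C(41,5)·2^(1−C(5,2)) = 374699/256 ≈ 1463.66797.


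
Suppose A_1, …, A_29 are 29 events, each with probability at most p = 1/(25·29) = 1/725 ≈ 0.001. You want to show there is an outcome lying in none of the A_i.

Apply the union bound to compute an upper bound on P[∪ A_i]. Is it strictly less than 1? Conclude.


Union bound: P[∪_{i=1}^{29} A_i] ≤ Σ_i P[A_i] ≤ 29·p = 29·(1/725) = 1/25.
Numerically: 1/25 ≈ 0.040.
Is 1/25 < 1? YES.
Since P[∪ A_i] ≤ 1/25 < 1, the complement has P[∩ A_i^c] ≥ 1 − 1/25 = 24/25 > 0, so some outcome avoids every A_i.

29·p = 1/25 ≈ 0.040; existence CERTIFIED by the union bound.


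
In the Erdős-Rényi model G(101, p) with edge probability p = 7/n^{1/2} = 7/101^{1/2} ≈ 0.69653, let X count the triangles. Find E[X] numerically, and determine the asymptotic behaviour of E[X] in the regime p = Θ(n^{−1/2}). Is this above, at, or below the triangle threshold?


Number of potential triangles: C(101, 3) = 166650.
Each occurs with probability p³ ≈ (0.69653)³ ≈ 3.3791857e-01.
By linearity: E[X] = C(101, 3)·p³ ≈ 166650 · 3.3791857e-01 ≈ 56314.12978.
Since α = 1/2 < 1, p = c/n^{1/2} ≫ 1/n is above the triangle threshold p ~ 1/n. Asymptotically E[X] ~ (c³/6)·n^{3(1−α)} = (7³/6)·n^{1.5} → ∞; triangles are abundant w.h.p.

E[X] ≈ 56314.12978; in regime p = Θ(1/n^{1/2}) E[X] diverges (above the triangle threshold p ~ 1/n).


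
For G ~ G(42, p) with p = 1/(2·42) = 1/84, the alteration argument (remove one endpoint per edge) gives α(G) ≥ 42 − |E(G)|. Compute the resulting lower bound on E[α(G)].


E[|E(G)|] = C(42, 2)·p = 861 · (1/84) = 41/4.
E[α(G)] ≥ n − E[|E(G)|] = 42 − 41/4 = 127/4.
Numerically: ≈ 31.7500.
(This is only a lower bound; the true E[α(G)] may be larger.)

E[α(G)] ≥ 127/4 ≈ 31.7500.


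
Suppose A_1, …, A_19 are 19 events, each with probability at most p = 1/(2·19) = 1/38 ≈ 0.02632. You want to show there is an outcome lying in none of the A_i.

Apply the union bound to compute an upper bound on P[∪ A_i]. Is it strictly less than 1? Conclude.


Union bound: P[∪_{i=1}^{19} A_i] ≤ Σ_i P[A_i] ≤ 19·p = 19·(1/38) = 1/2.
Numerically: 1/2 ≈ 0.50000.
Is 1/2 < 1? YES.
Since P[∪ A_i] ≤ 1/2 < 1, the complement has P[∩ A_i^c] ≥ 1 − 1/2 = 1/2 > 0, so some outcome avoids every A_i.

19·p = 1/2 ≈ 0.50000; existence CERTIFIED by the union bound.


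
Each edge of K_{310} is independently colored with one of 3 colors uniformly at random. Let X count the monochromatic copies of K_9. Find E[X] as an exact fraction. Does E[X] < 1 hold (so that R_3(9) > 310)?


E[X] = C(310, 9) · 3^{1 − 36} = 64802334749614660 · 3^{−35} = 64802334749614660/50031545098999707.
As a reduced fraction: E[X] = 64802334749614660/50031545098999707 ≈ 1.2952.
Is E[X] < 1? NO.
Since E[X] ≥ 1, the first-moment bound is inconclusive at n = 310; it does NOT by itself certify R_3(9) > 310.

E[X] = 64802334749614660/50031545098999707 ≈ 1.2952; E[X] ≥ 1; first-moment method inconclusive here.


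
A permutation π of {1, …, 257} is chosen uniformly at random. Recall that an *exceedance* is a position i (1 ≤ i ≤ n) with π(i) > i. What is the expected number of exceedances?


Write X = Σ_{i=1}^{257} X_i, where X_i = 1_{π(i) > i}.
For each fixed i, π(i) is uniform over {1, …, 257} (marginal of a uniform permutation), so P[π(i) > i] = (n − i)/n. Summing: Σ_{i=1}^{257} (n − i)/n = (0 + 1 + … + 256)/257 = 257(257 − 1)/(2·257) = (257 − 1)/2.
Hence E[X] = Σ_{i=1}^{257} (257 − i)/257 = 128 ≈ 128.00000.

E[X] = 128 = 128.00000.


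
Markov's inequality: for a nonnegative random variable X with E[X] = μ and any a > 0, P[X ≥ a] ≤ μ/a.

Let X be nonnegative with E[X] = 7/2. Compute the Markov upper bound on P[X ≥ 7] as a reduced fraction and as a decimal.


μ = E[X] = 7/2, a = 7.
Markov: P[X ≥ 7] ≤ μ/a = (7/2)/7 = 1/2.
Numerically: ≈ 0.500000.
(Since a = 7 > μ = 3.500000, the bound 1/2 is < 1 and informative.)

P[X ≥ 7] ≤ 1/2 ≈ 0.500000.


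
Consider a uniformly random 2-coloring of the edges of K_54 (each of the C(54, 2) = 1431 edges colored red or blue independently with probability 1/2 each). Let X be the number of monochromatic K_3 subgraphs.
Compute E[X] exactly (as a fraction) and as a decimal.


Let X = Σ_S X_S over the C(54, 3) = 24804 subsets S of size 3, where X_S = 1 if the K_3 on S is monochromatic.
For a fixed S, the K_3 on S has C(3, 2) = 3 edges. P[all 3 edges red] = (1/2)^3, and likewise for blue, so P[monochromatic] = 2·(1/2)^3 = 2^{1 − 3} = 1/4.
Summing: E[X] = C(54, 3) · 2^{1 − 3} = 24804 · 1/4 = 6201.
Numerically: E[X] ≈ 6201.00000.

E[X] = C(54,3)·2^(1−C(3,2)) = 6201 ≈ 6201.00000.


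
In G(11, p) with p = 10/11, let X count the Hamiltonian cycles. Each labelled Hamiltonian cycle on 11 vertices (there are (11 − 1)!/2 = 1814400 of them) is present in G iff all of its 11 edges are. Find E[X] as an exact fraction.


K_11 has (11 − 1)!/2 = 1814400 labelled Hamiltonian cycles.
For each such Hamiltonian cycle H, let X_H = 1 if all 11 edges of H are present in G. Then P[X_H = 1] = p^{11} = (10/11)^{11} = 100000000000/285311670611.
By linearity: E[X] = Σ_H E[X_H] = 1814400 · p^{11} = 1814400 · 100000000000/285311670611 = 181440000000000000/285311670611.
Numerically: E[X] ≈ 6.36e+05.

E[X] = 1814400 · (10/11)^{11} = 181440000000000000/285311670611 ≈ 6.36e+05.


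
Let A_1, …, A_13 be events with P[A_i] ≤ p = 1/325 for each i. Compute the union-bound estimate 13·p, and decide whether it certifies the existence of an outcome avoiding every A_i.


Union bound: P[∪_{i=1}^{13} A_i] ≤ Σ_i P[A_i] ≤ 13·p = 13·(1/325) = 1/25.
Numerically: 1/25 ≈ 0.040000.
Is 1/25 < 1? YES.
Since P[∪ A_i] ≤ 1/25 < 1, the complement has P[∩ A_i^c] ≥ 1 − 1/25 = 24/25 > 0, so some outcome avoids every A_i.

13·p = 1/25 ≈ 0.040000; existence CERTIFIED by the union bound.


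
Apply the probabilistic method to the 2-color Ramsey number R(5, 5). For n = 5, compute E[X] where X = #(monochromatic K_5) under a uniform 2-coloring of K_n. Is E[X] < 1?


E[X] = C(5, 5) · 2^{1 − 10} = 1 · 2^{−9} = 1/512.
As a reduced fraction: E[X] = 1/512 ≈ 0.00195.
Is E[X] < 1? YES.
Since E[X] < 1, there exists a 2-coloring of K_{5} with no monochromatic K_5; hence R(5, 5) > 5.

E[X] = 1/512 ≈ 0.00195; E[X] < 1, so R(5, 5) > 5.


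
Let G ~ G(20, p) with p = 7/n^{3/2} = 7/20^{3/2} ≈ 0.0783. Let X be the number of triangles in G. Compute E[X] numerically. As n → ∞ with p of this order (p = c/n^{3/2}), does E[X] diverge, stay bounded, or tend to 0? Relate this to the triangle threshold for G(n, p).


Number of potential triangles: C(20, 3) = 1140.
Each occurs with probability p³ ≈ (0.0783)³ ≈ 4.79357e-04.
By linearity: E[X] = C(20, 3)·p³ ≈ 1140 · 4.79357e-04 ≈ 0.546.
Since α = 3/2 > 1, p = c/n^{3/2} = o(1/n) is below the triangle threshold p ~ 1/n. Asymptotically E[X] ~ (c³/6)·n^{3(1−α)} = (7³/6)·n^{-1.5} → 0, so by Markov's inequality G has no triangles w.h.p.

E[X] ≈ 0.546; in regime p = Θ(1/n^{3/2}) E[X] tends to 0 (below the triangle threshold p ~ 1/n).


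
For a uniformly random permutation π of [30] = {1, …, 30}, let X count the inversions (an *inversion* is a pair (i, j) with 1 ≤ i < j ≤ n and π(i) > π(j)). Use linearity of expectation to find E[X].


Write X = Σ X_I over the C(30, 2) = 435 pairs i < j, with X_I the indicator of one inversion.
There are 435 indicators.
For each fixed pair i < j, the values π(i) and π(j) are two distinct elements of {1, …, 30} in uniformly random order; by symmetry P[π(i) > π(j)] = 1/2.
By linearity: E[X] = 435 · (1/2) = C(30, 2) · (1/2) = 435/2 = 435/2 ≈ 217.500.

E[X] = 435/2 = 217.500.


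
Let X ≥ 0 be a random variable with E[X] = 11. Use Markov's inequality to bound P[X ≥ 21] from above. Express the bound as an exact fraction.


μ = E[X] = 11, a = 21.
Markov: P[X ≥ 21] ≤ μ/a = (11)/21 = 11/21.
Numerically: ≈ 0.523810.
(Since a = 21 > μ = 11.000000, the bound 11/21 is < 1 and informative.)

P[X ≥ 21] ≤ 11/21 ≈ 0.523810.


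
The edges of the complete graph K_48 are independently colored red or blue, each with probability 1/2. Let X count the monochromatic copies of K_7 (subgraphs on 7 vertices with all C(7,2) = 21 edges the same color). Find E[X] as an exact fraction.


Let X = Σ_S X_S over the C(48, 7) = 73629072 subsets S of size 7, where X_S = 1 if the K_7 on S is monochromatic.
For a fixed S, the K_7 on S has C(7, 2) = 21 edges. P[all 21 edges red] = (1/2)^21, and likewise for blue, so P[monochromatic] = 2·(1/2)^21 = 2^{1 − 21} = 1/1048576.
By linearity of expectation: E[X] = C(48, 7) · 2^{1 − 21} = 73629072 · 1/1048576 = 4601817/65536.
Numerically: E[X] ≈ 70.218.

E[X] = C(48,7)·2^(1−C(7,2)) = 4601817/65536 ≈ 70.218.


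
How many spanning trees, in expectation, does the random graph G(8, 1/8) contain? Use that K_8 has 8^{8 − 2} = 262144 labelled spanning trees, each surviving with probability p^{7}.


K_8 has 8^{8 − 2} = 262144 labelled spanning trees.
For each such spanning tree H, let X_H = 1 if all 7 edges of H are present in G. Then P[X_H = 1] = p^{7} = (1/8)^{7} = 1/2097152.
By linearity of expectation: E[X] = Σ_H E[X_H] = 262144 · p^{7} = 262144 · 1/2097152 = 1/8.
Numerically: E[X] ≈ 0.125.

E[X] = 262144 · (1/8)^{7} = 1/8 ≈ 0.125.


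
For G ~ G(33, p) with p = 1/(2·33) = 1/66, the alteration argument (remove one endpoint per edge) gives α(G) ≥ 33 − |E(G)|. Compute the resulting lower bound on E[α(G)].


E[|E(G)|] = C(33, 2)·p = 528 · (1/66) = 8.
E[α(G)] ≥ n − E[|E(G)|] = 33 − 8 = 25.
Numerically: ≈ 25.000000.
(This is only a lower bound; the true E[α(G)] may be larger.)

E[α(G)] ≥ 25 ≈ 25.000000.


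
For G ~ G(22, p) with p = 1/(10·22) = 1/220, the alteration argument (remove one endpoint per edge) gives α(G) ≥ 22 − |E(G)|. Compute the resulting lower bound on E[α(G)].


E[|E(G)|] = C(22, 2)·p = 231 · (1/220) = 21/20.
E[α(G)] ≥ n − E[|E(G)|] = 22 − 21/20 = 419/20.
Numerically: ≈ 20.95000.
(This is only a lower bound; the true E[α(G)] may be larger.)

E[α(G)] ≥ 419/20 ≈ 20.95000.


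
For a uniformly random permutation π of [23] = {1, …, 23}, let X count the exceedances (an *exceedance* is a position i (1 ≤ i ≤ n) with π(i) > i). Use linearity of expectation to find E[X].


Write X = Σ_{i=1}^{23} X_i, where X_i = 1_{π(i) > i}.
For each fixed i, π(i) is uniform over {1, …, 23} (marginal of a uniform permutation), so P[π(i) > i] = (n − i)/n. Summing: Σ_{i=1}^{23} (n − i)/n = (0 + 1 + … + 22)/23 = 23(23 − 1)/(2·23) = (23 − 1)/2.
Hence E[X] = Σ_{i=1}^{23} (23 − i)/23 = 11 ≈ 11.000000.

E[X] = 11 = 11.000000.


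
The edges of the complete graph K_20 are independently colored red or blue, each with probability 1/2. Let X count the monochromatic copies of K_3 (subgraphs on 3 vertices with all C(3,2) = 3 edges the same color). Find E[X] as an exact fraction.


Let X = Σ_S X_S over the C(20, 3) = 1140 subsets S of size 3, where X_S = 1 if the K_3 on S is monochromatic.
For a fixed S, the K_3 on S has C(3, 2) = 3 edges. P[all 3 edges red] = (1/2)^3, and likewise for blue, so P[monochromatic] = 2·(1/2)^3 = 2^{1 − 3} = 1/4.
By linearity of expectation: E[X] = C(20, 3) · 2^{1 − 3} = 1140 · 1/4 = 285.
Numerically: E[X] ≈ 285.0000.

E[X] = C(20,3)·2^(1−C(3,2)) = 285 ≈ 285.0000.


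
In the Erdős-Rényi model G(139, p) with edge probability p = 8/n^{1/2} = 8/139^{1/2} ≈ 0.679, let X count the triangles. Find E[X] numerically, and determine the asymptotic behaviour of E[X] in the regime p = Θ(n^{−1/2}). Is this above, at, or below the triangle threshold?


Number of potential triangles: C(139, 3) = 437989.
Each occurs with probability p³ ≈ (0.679)³ ≈ 3.12426e-01.
By linearity: E[X] = C(139, 3)·p³ ≈ 437989 · 3.12426e-01 ≈ 136839.338.
Since α = 1/2 < 1, p = c/n^{1/2} ≫ 1/n is above the triangle threshold p ~ 1/n. Asymptotically E[X] ~ (c³/6)·n^{3(1−α)} = (8³/6)·n^{1.5} → ∞; triangles are abundant w.h.p.

E[X] ≈ 136839.338; in regime p = Θ(1/n^{1/2}) E[X] diverges (above the triangle threshold p ~ 1/n).


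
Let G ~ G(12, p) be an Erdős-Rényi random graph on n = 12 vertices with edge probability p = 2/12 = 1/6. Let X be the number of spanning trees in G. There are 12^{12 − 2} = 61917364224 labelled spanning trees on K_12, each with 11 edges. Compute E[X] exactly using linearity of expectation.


K_12 has 12^{12 − 2} = 61917364224 labelled spanning trees.
For each such spanning tree H, let X_H = 1 if all 11 edges of H are present in G. Then P[X_H = 1] = p^{11} = (1/6)^{11} = 1/362797056.
Summing the indicators: E[X] = Σ_H E[X_H] = 61917364224 · p^{11} = 61917364224 · 1/362797056 = 512/3.
Numerically: E[X] ≈ 171.

E[X] = 61917364224 · (1/6)^{11} = 512/3 ≈ 171.


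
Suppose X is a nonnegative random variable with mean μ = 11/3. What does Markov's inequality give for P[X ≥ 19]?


μ = E[X] = 11/3, a = 19.
Markov: P[X ≥ 19] ≤ μ/a = (11/3)/19 = 11/57.
Numerically: ≈ 0.19298.
(Since a = 19 > μ = 3.66667, the bound 11/57 is < 1 and informative.)

P[X ≥ 19] ≤ 11/57 ≈ 0.19298.


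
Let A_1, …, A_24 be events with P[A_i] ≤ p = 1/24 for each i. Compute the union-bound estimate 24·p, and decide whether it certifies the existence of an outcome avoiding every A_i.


Union bound: P[∪_{i=1}^{24} A_i] ≤ Σ_i P[A_i] ≤ 24·p = 24·(1/24) = 1.
Numerically: 1 ≈ 1.00000.
Is 1 < 1? NO.
Since the bound 1 is ≥ 1, the union bound is uninformative here; it does NOT by itself certify existence.

24·p = 1 ≈ 1.00000; existence NOT certified by the union bound.


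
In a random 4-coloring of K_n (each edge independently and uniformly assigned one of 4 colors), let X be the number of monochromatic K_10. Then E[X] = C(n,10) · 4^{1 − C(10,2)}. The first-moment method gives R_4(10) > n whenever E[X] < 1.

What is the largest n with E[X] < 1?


We need C(n, 10) · 4^{1 − 45} < 1, i.e. C(n, 10) < 4^{45 − 1} = 309485009821345068724781056.
Check values of n near the boundary:
  n = 2022: C(2022, 10) = 307870445231474093395937796; 307870445231474093395937796 < 309485009821345068724781056? YES
  n = 2023: C(2023, 10) = 309399856285778485315440716; 309399856285778485315440716 < 309485009821345068724781056? YES
  n = 2024: C(2024, 10) = 310936101848269937576192656; 310936101848269937576192656 < 309485009821345068724781056? NO
The largest n with C(n, 10) < 309485009821345068724781056 is n = 2023 (where E[X] = 77349964071444621328860179/77371252455336267181195264 ≈ 0.99972). Hence R_4(10) > 2023, i.e. R_4(10) ≥ 2024.

Largest n = 2023; hence R_4(10) > 2023.


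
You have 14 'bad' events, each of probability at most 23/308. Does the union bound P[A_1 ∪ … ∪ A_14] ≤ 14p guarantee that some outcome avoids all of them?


Union bound: P[∪_{i=1}^{14} A_i] ≤ Σ_i P[A_i] ≤ 14·p = 14·(23/308) = 23/22.
Numerically: 23/22 ≈ 1.04545.
Is 23/22 < 1? NO.
Since the bound 23/22 is ≥ 1, the union bound is uninformative here; it does NOT by itself certify existence.

14·p = 23/22 ≈ 1.04545; existence NOT certified by the union bound.


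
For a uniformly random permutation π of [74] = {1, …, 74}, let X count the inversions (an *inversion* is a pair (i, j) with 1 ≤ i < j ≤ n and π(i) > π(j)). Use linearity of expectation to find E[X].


Write X = Σ X_I over the C(74, 2) = 2701 pairs i < j, with X_I the indicator of one inversion.
There are 2701 indicators.
For each fixed pair i < j, the values π(i) and π(j) are two distinct elements of {1, …, 74} in uniformly random order; by symmetry P[π(i) > π(j)] = 1/2.
By linearity: E[X] = 2701 · (1/2) = C(74, 2) · (1/2) = 2701/2 = 2701/2 ≈ 1350.500000.

E[X] = 2701/2 = 1350.500000.


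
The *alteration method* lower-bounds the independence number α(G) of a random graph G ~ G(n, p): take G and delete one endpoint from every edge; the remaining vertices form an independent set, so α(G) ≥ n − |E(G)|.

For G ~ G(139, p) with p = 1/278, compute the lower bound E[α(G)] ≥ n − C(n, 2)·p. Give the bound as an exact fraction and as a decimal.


E[|E(G)|] = C(139, 2)·p = 9591 · (1/278) = 69/2.
E[α(G)] ≥ n − E[|E(G)|] = 139 − 69/2 = 209/2.
Numerically: ≈ 104.500.
(This is only a lower bound; the true E[α(G)] may be larger.)

E[α(G)] ≥ 209/2 ≈ 104.500.


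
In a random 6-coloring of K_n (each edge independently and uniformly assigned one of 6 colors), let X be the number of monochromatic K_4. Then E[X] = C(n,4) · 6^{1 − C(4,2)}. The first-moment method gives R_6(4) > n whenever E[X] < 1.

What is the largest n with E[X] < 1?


We need C(n, 4) · 6^{1 − 6} < 1, i.e. C(n, 4) < 6^{6 − 1} = 7776.
Check values of n near the boundary:
  n = 20: C(20, 4) = 4845; 4845 < 7776? YES
  n = 21: C(21, 4) = 5985; 5985 < 7776? YES
  n = 22: C(22, 4) = 7315; 7315 < 7776? YES
  n = 23: C(23, 4) = 8855; 8855 < 7776? NO
  n = 24: C(24, 4) = 10626; 10626 < 7776? NO
The largest n with C(n, 4) < 7776 is n = 22 (where E[X] = 7315/7776 ≈ 0.9407150). Hence R_6(4) > 22, i.e. R_6(4) ≥ 23.

Largest n = 22; hence R_6(4) > 22.


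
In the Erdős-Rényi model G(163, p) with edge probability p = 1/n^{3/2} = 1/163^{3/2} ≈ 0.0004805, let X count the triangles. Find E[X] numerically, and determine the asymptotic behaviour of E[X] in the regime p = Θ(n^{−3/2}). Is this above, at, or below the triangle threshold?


Number of potential triangles: C(163, 3) = 708561.
Each occurs with probability p³ ≈ (0.0004805)³ ≈ 1.109573e-10.
By linearity: E[X] = C(163, 3)·p³ ≈ 708561 · 1.109573e-10 ≈ 0.0001.
Since α = 3/2 > 1, p = c/n^{3/2} = o(1/n) is below the triangle threshold p ~ 1/n. Asymptotically E[X] ~ (c³/6)·n^{3(1−α)} = (1³/6)·n^{-1.5} → 0, so by Markov's inequality G has no triangles w.h.p.

E[X] ≈ 0.0001; in regime p = Θ(1/n^{3/2}) E[X] tends to 0 (below the triangle threshold p ~ 1/n).


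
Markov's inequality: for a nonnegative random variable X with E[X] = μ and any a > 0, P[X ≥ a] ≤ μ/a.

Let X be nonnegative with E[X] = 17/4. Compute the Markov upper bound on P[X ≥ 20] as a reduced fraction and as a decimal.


μ = E[X] = 17/4, a = 20.
Markov: P[X ≥ 20] ≤ μ/a = (17/4)/20 = 17/80.
Numerically: ≈ 0.212500.
(Since a = 20 > μ = 4.250000, the bound 17/80 is < 1 and informative.)

P[X ≥ 20] ≤ 17/80 ≈ 0.212500.


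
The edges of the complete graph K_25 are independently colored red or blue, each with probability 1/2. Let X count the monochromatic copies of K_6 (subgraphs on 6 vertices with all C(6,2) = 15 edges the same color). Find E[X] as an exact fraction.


Let X = Σ_S X_S over the C(25, 6) = 177100 subsets S of size 6, where X_S = 1 if the K_6 on S is monochromatic.
For a fixed S, the K_6 on S has C(6, 2) = 15 edges. P[all 15 edges red] = (1/2)^15, and likewise for blue, so P[monochromatic] = 2·(1/2)^15 = 2^{1 − 15} = 1/16384.
By linearity: E[X] = C(25, 6) · 2^{1 − 15} = 177100 · 1/16384 = 44275/4096.
Numerically: E[X] ≈ 10.809.

E[X] = C(25,6)·2^(1−C(6,2)) = 44275/4096 ≈ 10.809.


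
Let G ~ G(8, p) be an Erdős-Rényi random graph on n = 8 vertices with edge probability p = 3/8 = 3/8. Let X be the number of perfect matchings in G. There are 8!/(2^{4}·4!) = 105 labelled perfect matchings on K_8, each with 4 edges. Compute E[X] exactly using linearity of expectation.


K_8 has 8!/(2^{4}·4!) = 105 labelled perfect matchings.
For each such perfect matching H, let X_H = 1 if all 4 edges of H are present in G. Then P[X_H = 1] = p^{4} = (3/8)^{4} = 81/4096.
By linearity of expectation: E[X] = Σ_H E[X_H] = 105 · p^{4} = 105 · 81/4096 = 8505/4096.
Numerically: E[X] ≈ 2.0764.

E[X] = 105 · (3/8)^{4} = 8505/4096 ≈ 2.0764.


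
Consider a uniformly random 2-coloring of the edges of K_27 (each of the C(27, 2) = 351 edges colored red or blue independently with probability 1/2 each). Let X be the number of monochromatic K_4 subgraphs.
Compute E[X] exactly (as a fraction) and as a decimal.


Let X = Σ_S X_S over the C(27, 4) = 17550 subsets S of size 4, where X_S = 1 if the K_4 on S is monochromatic.
For a fixed S, the K_4 on S has C(4, 2) = 6 edges. P[all 6 edges red] = (1/2)^6, and likewise for blue, so P[monochromatic] = 2·(1/2)^6 = 2^{1 − 6} = 1/32.
Summing: E[X] = C(27, 4) · 2^{1 − 6} = 17550 · 1/32 = 8775/16.
Numerically: E[X] ≈ 548.438.

E[X] = C(27,4)·2^(1−C(4,2)) = 8775/16 ≈ 548.438.


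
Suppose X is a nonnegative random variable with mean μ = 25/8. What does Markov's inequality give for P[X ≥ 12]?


μ = E[X] = 25/8, a = 12.
Markov: P[X ≥ 12] ≤ μ/a = (25/8)/12 = 25/96.
Numerically: ≈ 0.260.
(Since a = 12 > μ = 3.125, the bound 25/96 is < 1 and informative.)

P[X ≥ 12] ≤ 25/96 ≈ 0.260.


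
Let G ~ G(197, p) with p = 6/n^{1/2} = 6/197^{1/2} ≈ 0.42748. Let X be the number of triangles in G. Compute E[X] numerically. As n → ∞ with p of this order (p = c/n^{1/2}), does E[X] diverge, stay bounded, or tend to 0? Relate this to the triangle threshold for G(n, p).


Number of potential triangles: C(197, 3) = 1254890.
Each occurs with probability p³ ≈ (0.42748)³ ≈ 7.8118593e-02.
By linearity: E[X] = C(197, 3)·p³ ≈ 1254890 · 7.8118593e-02 ≈ 98030.24102.
Since α = 1/2 < 1, p = c/n^{1/2} ≫ 1/n is above the triangle threshold p ~ 1/n. Asymptotically E[X] ~ (c³/6)·n^{3(1−α)} = (6³/6)·n^{1.5} → ∞; triangles are abundant w.h.p.

E[X] ≈ 98030.24102; in regime p = Θ(1/n^{1/2}) E[X] diverges (above the triangle threshold p ~ 1/n).


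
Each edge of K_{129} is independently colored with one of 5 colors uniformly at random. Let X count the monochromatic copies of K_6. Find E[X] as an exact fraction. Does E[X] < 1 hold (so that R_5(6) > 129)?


E[X] = C(129, 6) · 5^{1 − 15} = 5688177600 · 5^{−14} = 5688177600/6103515625.
As a reduced fraction: E[X] = 227527104/244140625 ≈ 0.93195.
Is E[X] < 1? YES.
Since E[X] < 1, there exists a 5-coloring of K_{129} with no monochromatic K_6; hence R_5(6) > 129.

E[X] = 227527104/244140625 ≈ 0.93195; E[X] < 1, so R_5(6) > 129.


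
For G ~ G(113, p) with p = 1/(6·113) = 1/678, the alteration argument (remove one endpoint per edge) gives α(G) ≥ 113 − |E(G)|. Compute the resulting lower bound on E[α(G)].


E[|E(G)|] = C(113, 2)·p = 6328 · (1/678) = 28/3.
E[α(G)] ≥ n − E[|E(G)|] = 113 − 28/3 = 311/3.
Numerically: ≈ 103.666667.
(This is only a lower bound; the true E[α(G)] may be larger.)

E[α(G)] ≥ 311/3 ≈ 103.666667.


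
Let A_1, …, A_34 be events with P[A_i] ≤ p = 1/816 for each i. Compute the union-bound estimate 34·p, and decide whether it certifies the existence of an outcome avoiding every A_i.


Union bound: P[∪_{i=1}^{34} A_i] ≤ Σ_i P[A_i] ≤ 34·p = 34·(1/816) = 1/24.
Numerically: 1/24 ≈ 0.041667.
Is 1/24 < 1? YES.
Since P[∪ A_i] ≤ 1/24 < 1, the complement has P[∩ A_i^c] ≥ 1 − 1/24 = 23/24 > 0, so some outcome avoids every A_i.

34·p = 1/24 ≈ 0.041667; existence CERTIFIED by the union bound.


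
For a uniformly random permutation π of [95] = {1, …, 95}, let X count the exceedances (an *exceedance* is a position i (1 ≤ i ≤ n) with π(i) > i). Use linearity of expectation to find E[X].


Write X = Σ_{i=1}^{95} X_i, where X_i = 1_{π(i) > i}.
For each fixed i, π(i) is uniform over {1, …, 95} (marginal of a uniform permutation), so P[π(i) > i] = (n − i)/n. Summing: Σ_{i=1}^{95} (n − i)/n = (0 + 1 + … + 94)/95 = 95(95 − 1)/(2·95) = (95 − 1)/2.
Hence E[X] = Σ_{i=1}^{95} (95 − i)/95 = 47 ≈ 47.0000.

E[X] = 47 = 47.0000.


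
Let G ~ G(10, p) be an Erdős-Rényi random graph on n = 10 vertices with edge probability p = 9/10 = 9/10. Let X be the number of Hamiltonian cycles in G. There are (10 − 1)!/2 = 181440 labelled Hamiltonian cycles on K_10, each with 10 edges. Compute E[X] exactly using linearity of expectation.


K_10 has (10 − 1)!/2 = 181440 labelled Hamiltonian cycles.
For each such Hamiltonian cycle H, let X_H = 1 if all 10 edges of H are present in G. Then P[X_H = 1] = p^{10} = (9/10)^{10} = 3486784401/10000000000.
By linearity of expectation: E[X] = Σ_H E[X_H] = 181440 · p^{10} = 181440 · 3486784401/10000000000 = 1977006755367/31250000.
Numerically: E[X] ≈ 6.326e+04.

E[X] = 181440 · (9/10)^{10} = 1977006755367/31250000 ≈ 6.326e+04.


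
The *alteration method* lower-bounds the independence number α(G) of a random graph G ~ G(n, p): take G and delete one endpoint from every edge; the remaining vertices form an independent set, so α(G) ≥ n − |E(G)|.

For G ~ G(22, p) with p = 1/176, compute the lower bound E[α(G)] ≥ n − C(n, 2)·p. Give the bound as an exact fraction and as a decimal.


E[|E(G)|] = C(22, 2)·p = 231 · (1/176) = 21/16.
E[α(G)] ≥ n − E[|E(G)|] = 22 − 21/16 = 331/16.
Numerically: ≈ 20.687500.
(This is only a lower bound; the true E[α(G)] may be larger.)

E[α(G)] ≥ 331/16 ≈ 20.687500.


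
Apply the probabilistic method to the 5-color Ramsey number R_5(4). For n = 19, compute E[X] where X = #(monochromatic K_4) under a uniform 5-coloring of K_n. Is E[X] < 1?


E[X] = C(19, 4) · 5^{1 − 6} = 3876 · 5^{−5} = 3876/3125.
As a reduced fraction: E[X] = 3876/3125 ≈ 1.24032.
Is E[X] < 1? NO.
Since E[X] ≥ 1, the first-moment bound is inconclusive at n = 19; it does NOT by itself certify R_5(4) > 19.

E[X] = 3876/3125 ≈ 1.24032; E[X] ≥ 1; first-moment method inconclusive here.


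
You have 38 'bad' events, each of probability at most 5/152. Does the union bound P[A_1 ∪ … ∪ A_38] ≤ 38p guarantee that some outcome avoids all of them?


Union bound: P[∪_{i=1}^{38} A_i] ≤ Σ_i P[A_i] ≤ 38·p = 38·(5/152) = 5/4.
Numerically: 5/4 ≈ 1.25000.
Is 5/4 < 1? NO.
Since the bound 5/4 is ≥ 1, the union bound is uninformative here; it does NOT by itself certify existence.

38·p = 5/4 ≈ 1.25000; existence NOT certified by the union bound.


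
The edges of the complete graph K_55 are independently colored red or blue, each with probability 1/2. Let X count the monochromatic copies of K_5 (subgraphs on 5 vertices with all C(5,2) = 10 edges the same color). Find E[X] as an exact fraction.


Let X = Σ_S X_S over the C(55, 5) = 3478761 subsets S of size 5, where X_S = 1 if the K_5 on S is monochromatic.
For a fixed S, the K_5 on S has C(5, 2) = 10 edges. P[all 10 edges red] = (1/2)^10, and likewise for blue, so P[monochromatic] = 2·(1/2)^10 = 2^{1 − 10} = 1/512.
By linearity: E[X] = C(55, 5) · 2^{1 − 10} = 3478761 · 1/512 = 3478761/512.
Numerically: E[X] ≈ 6794.455078.

E[X] = C(55,5)·2^(1−C(5,2)) = 3478761/512 ≈ 6794.455078.


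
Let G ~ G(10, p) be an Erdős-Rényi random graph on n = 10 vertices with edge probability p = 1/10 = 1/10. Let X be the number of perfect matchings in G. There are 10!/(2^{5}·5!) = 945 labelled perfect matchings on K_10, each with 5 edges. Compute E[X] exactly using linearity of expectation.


K_10 has 10!/(2^{5}·5!) = 945 labelled perfect matchings.
For each such perfect matching H, let X_H = 1 if all 5 edges of H are present in G. Then P[X_H = 1] = p^{5} = (1/10)^{5} = 1/100000.
By linearity: E[X] = Σ_H E[X_H] = 945 · p^{5} = 945 · 1/100000 = 189/20000.
Numerically: E[X] ≈ 0.00945.

E[X] = 945 · (1/10)^{5} = 189/20000 ≈ 0.00945.


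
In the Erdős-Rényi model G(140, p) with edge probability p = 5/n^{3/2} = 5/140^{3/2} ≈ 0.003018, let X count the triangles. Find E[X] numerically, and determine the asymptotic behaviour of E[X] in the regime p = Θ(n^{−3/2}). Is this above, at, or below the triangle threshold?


Number of potential triangles: C(140, 3) = 447580.
Each occurs with probability p³ ≈ (0.003018)³ ≈ 2.750007e-08.
By linearity: E[X] = C(140, 3)·p³ ≈ 447580 · 2.750007e-08 ≈ 0.0123.
Since α = 3/2 > 1, p = c/n^{3/2} = o(1/n) is below the triangle threshold p ~ 1/n. Asymptotically E[X] ~ (c³/6)·n^{3(1−α)} = (5³/6)·n^{-1.5} → 0, so by Markov's inequality G has no triangles w.h.p.

E[X] ≈ 0.0123; in regime p = Θ(1/n^{3/2}) E[X] tends to 0 (below the triangle threshold p ~ 1/n).


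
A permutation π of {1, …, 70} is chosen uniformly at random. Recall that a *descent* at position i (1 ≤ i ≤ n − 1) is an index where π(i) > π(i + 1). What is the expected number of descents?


Write X = Σ X_I over i = 1, …, 69, with X_I the indicator of one descent.
There are 69 indicators.
For each fixed i, the pair (π(i), π(i+1)) is a uniformly random ordered pair of distinct values from {1, …, 70}; by symmetry P[π(i) > π(i+1)] = 1/2.
By linearity: E[X] = 69 · (1/2) = (70 − 1) · (1/2) = 69/2 ≈ 34.500000.

E[X] = 69/2 = 34.500000.


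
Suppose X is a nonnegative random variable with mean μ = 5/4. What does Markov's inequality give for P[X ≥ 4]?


μ = E[X] = 5/4, a = 4.
Markov: P[X ≥ 4] ≤ μ/a = (5/4)/4 = 5/16.
Numerically: ≈ 0.312.
(Since a = 4 > μ = 1.250, the bound 5/16 is < 1 and informative.)

P[X ≥ 4] ≤ 5/16 ≈ 0.312.


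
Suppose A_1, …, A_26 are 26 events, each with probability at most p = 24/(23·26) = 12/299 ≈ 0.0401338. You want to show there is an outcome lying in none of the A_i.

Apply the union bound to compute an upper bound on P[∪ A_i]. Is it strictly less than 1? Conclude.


Union bound: P[∪_{i=1}^{26} A_i] ≤ Σ_i P[A_i] ≤ 26·p = 26·(12/299) = 24/23.
Numerically: 24/23 ≈ 1.0434783.
Is 24/23 < 1? NO.
Since the bound 24/23 is ≥ 1, the union bound is uninformative here; it does NOT by itself certify existence.

26·p = 24/23 ≈ 1.0434783; existence NOT certified by the union bound.


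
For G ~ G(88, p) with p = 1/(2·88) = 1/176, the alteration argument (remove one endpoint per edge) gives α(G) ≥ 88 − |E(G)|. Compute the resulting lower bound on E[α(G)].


E[|E(G)|] = C(88, 2)·p = 3828 · (1/176) = 87/4.
E[α(G)] ≥ n − E[|E(G)|] = 88 − 87/4 = 265/4.
Numerically: ≈ 66.250.
(This is only a lower bound; the true E[α(G)] may be larger.)

E[α(G)] ≥ 265/4 ≈ 66.250.


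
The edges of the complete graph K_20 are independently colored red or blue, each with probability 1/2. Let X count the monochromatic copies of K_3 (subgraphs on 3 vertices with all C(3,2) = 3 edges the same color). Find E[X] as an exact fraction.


Let X = Σ_S X_S over the C(20, 3) = 1140 subsets S of size 3, where X_S = 1 if the K_3 on S is monochromatic.
For a fixed S, the K_3 on S has C(3, 2) = 3 edges. P[all 3 edges red] = (1/2)^3, and likewise for blue, so P[monochromatic] = 2·(1/2)^3 = 2^{1 − 3} = 1/4.
By linearity: E[X] = C(20, 3) · 2^{1 − 3} = 1140 · 1/4 = 285.
Numerically: E[X] ≈ 285.000.

E[X] = C(20,3)·2^(1−C(3,2)) = 285 ≈ 285.000.


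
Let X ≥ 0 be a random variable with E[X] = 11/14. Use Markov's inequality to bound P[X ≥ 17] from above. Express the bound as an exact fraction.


μ = E[X] = 11/14, a = 17.
Markov: P[X ≥ 17] ≤ μ/a = (11/14)/17 = 11/238.
Numerically: ≈ 0.046218.
(Since a = 17 > μ = 0.785714, the bound 11/238 is < 1 and informative.)

P[X ≥ 17] ≤ 11/238 ≈ 0.046218.


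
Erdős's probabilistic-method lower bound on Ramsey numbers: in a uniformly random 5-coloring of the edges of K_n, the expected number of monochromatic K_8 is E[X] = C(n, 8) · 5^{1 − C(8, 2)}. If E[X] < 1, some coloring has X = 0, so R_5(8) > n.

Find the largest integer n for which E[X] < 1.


We need C(n, 8) · 5^{1 − 28} < 1, i.e. C(n, 8) < 5^{28 − 1} = 7450580596923828125.
Check values of n near the boundary:
  n = 862: C(862, 8) = 7317951015318931845; 7317951015318931845 < 7450580596923828125? YES
  n = 863: C(863, 8) = 7386423071602617757; 7386423071602617757 < 7450580596923828125? YES
  n = 864: C(864, 8) = 7455455062926006708; 7455455062926006708 < 7450580596923828125? NO
The largest n with C(n, 8) < 7450580596923828125 is n = 863 (where E[X] = 7386423071602617757/7450580596923828125 ≈ 0.9913889). Hence R_5(8) > 863, i.e. R_5(8) ≥ 864.

Largest n = 863; hence R_5(8) > 863.


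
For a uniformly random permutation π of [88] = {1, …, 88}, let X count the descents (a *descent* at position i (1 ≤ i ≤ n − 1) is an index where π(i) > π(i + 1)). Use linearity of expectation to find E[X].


Write X = Σ X_I over i = 1, …, 87, with X_I the indicator of one descent.
There are 87 indicators.
For each fixed i, the pair (π(i), π(i+1)) is a uniformly random ordered pair of distinct values from {1, …, 88}; by symmetry P[π(i) > π(i+1)] = 1/2.
By linearity: E[X] = 87 · (1/2) = (88 − 1) · (1/2) = 87/2 ≈ 43.500000.

E[X] = 87/2 = 43.500000.


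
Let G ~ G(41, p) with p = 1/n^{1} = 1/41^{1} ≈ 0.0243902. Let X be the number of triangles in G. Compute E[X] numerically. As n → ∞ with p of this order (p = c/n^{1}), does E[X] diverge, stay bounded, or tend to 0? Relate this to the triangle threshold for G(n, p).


Number of potential triangles: C(41, 3) = 10660.
Each occurs with probability p³ ≈ (0.0243902)³ ≈ 1.45093658e-05.
By linearity: E[X] = C(41, 3)·p³ ≈ 10660 · 1.45093658e-05 ≈ 0.154670.
Here α = 1, so p = 1/n is exactly at the triangle threshold p ~ 1/n. Asymptotically E[X] → c³/6 = 1³/6 = 1/6 ≈ 0.166667, a bounded constant. In this regime the triangle count is asymptotically Poisson(c³/6).

E[X] ≈ 0.154670; in regime p = Θ(1/n^{1}) E[X] stays bounded (at the triangle threshold p ~ 1/n).


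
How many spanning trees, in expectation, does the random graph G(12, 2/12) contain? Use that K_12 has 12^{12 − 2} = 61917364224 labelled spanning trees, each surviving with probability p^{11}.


K_12 has 12^{12 − 2} = 61917364224 labelled spanning trees.
For each such spanning tree H, let X_H = 1 if all 11 edges of H are present in G. Then P[X_H = 1] = p^{11} = (1/6)^{11} = 1/362797056.
By linearity of expectation: E[X] = Σ_H E[X_H] = 61917364224 · p^{11} = 61917364224 · 1/362797056 = 512/3.
Numerically: E[X] ≈ 170.67.

E[X] = 61917364224 · (1/6)^{11} = 512/3 ≈ 170.67.


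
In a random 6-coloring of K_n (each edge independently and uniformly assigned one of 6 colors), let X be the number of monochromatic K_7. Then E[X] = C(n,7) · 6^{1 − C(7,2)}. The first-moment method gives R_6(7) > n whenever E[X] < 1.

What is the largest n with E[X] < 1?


We need C(n, 7) · 6^{1 − 21} < 1, i.e. C(n, 7) < 6^{21 − 1} = 3656158440062976.
Check values of n near the boundary:
  n = 562: C(562, 7) = 3384017972944752; 3384017972944752 < 3656158440062976? YES
  n = 563: C(563, 7) = 3426622515769596; 3426622515769596 < 3656158440062976? YES
  n = 564: C(564, 7) = 3469685994423792; 3469685994423792 < 3656158440062976? YES
  n = 565: C(565, 7) = 3513212521235560; 3513212521235560 < 3656158440062976? YES
  n = 566: C(566, 7) = 3557206237959440; 3557206237959440 < 3656158440062976? YES
  n = 567: C(567, 7) = 3601671315933933; 3601671315933933 < 3656158440062976? YES
  n = 568: C(568, 7) = 3646611956239704; 3646611956239704 < 3656158440062976? YES
  n = 569: C(569, 7) = 3692032389858348; 3692032389858348 < 3656158440062976? NO
The largest n with C(n, 7) < 3656158440062976 is n = 568 (where E[X] = 16882462760369/16926659444736 ≈ 0.9974). Hence R_6(7) > 568, i.e. R_6(7) ≥ 569.

Largest n = 568; hence R_6(7) > 568.


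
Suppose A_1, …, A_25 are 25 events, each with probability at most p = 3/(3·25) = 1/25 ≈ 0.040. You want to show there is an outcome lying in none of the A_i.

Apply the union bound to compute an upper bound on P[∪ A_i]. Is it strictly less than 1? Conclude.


Union bound: P[∪_{i=1}^{25} A_i] ≤ Σ_i P[A_i] ≤ 25·p = 25·(1/25) = 1.
Numerically: 1 ≈ 1.000.
Is 1 < 1? NO.
Since the bound 1 is ≥ 1, the union bound is uninformative here; it does NOT by itself certify existence.

25·p = 1 ≈ 1.000; existence NOT certified by the union bound.


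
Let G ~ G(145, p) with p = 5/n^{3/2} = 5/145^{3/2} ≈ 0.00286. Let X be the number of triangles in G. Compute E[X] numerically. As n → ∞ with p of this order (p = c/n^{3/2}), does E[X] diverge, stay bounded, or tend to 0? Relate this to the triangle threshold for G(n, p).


Number of potential triangles: C(145, 3) = 497640.
Each occurs with probability p³ ≈ (0.00286)³ ≈ 2.34830e-08.
By linearity: E[X] = C(145, 3)·p³ ≈ 497640 · 2.34830e-08 ≈ 0.012.
Since α = 3/2 > 1, p = c/n^{3/2} = o(1/n) is below the triangle threshold p ~ 1/n. Asymptotically E[X] ~ (c³/6)·n^{3(1−α)} = (5³/6)·n^{-1.5} → 0, so by Markov's inequality G has no triangles w.h.p.

E[X] ≈ 0.012; in regime p = Θ(1/n^{3/2}) E[X] tends to 0 (below the triangle threshold p ~ 1/n).
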